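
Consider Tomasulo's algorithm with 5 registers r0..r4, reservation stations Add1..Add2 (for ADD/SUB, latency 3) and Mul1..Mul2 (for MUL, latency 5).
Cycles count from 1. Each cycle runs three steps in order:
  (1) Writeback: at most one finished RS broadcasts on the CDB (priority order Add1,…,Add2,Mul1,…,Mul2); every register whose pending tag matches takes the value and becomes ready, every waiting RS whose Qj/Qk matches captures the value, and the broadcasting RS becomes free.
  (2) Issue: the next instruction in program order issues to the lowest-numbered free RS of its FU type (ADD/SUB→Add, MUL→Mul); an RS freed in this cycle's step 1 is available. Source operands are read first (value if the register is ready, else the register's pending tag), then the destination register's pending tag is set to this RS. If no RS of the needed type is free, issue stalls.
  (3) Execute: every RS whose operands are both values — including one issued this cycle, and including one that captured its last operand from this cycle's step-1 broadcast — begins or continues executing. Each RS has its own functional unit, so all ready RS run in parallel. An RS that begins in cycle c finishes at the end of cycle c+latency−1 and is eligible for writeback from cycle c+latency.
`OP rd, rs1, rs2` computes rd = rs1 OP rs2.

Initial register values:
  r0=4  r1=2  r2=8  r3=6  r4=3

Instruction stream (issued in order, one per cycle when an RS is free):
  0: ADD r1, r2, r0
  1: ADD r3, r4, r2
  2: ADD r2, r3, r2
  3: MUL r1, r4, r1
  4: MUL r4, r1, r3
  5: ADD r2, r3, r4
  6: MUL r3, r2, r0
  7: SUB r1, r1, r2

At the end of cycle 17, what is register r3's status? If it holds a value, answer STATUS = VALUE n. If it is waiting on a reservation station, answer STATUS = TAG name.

STATUS = TAG Mul1

c1: issue ADD r1<-Add1 | r0:4,r1:Add1,r2:8,r3:6,r4:3
c2: issue ADD r3<-Add2 | r0:4,r1:Add1,r2:8,r3:Add2,r4:3
c3: stall | r0:4,r1:Add1,r2:8,r3:Add2,r4:3
c4: CDB Add1=12; issue ADD r2<-Add1 | r0:4,r1:12,r2:Add1,r3:Add2,r4:3
c5: CDB Add2=11; issue MUL r1<-Mul1 | r0:4,r1:Mul1,r2:Add1,r3:11,r4:3
c6: issue MUL r4<-Mul2 | r0:4,r1:Mul1,r2:Add1,r3:11,r4:Mul2
c7: issue ADD r2<-Add2 | r0:4,r1:Mul1,r2:Add2,r3:11,r4:Mul2
c8: CDB Add1=19; stall | r0:4,r1:Mul1,r2:Add2,r3:11,r4:Mul2
c9: stall | r0:4,r1:Mul1,r2:Add2,r3:11,r4:Mul2
c10: CDB Mul1=36; issue MUL r3<-Mul1 | r0:4,r1:36,r2:Add2,r3:Mul1,r4:Mul2
c11: issue SUB r1<-Add1 | r0:4,r1:Add1,r2:Add2,r3:Mul1,r4:Mul2
c12: - | r0:4,r1:Add1,r2:Add2,r3:Mul1,r4:Mul2
c13: - | r0:4,r1:Add1,r2:Add2,r3:Mul1,r4:Mul2
c14: - | r0:4,r1:Add1,r2:Add2,r3:Mul1,r4:Mul2
c15: CDB Mul2=396 | r0:4,r1:Add1,r2:Add2,r3:Mul1,r4:396
c16: - | r0:4,r1:Add1,r2:Add2,r3:Mul1,r4:396
c17: - | r0:4,r1:Add1,r2:Add2,r3:Mul1,r4:396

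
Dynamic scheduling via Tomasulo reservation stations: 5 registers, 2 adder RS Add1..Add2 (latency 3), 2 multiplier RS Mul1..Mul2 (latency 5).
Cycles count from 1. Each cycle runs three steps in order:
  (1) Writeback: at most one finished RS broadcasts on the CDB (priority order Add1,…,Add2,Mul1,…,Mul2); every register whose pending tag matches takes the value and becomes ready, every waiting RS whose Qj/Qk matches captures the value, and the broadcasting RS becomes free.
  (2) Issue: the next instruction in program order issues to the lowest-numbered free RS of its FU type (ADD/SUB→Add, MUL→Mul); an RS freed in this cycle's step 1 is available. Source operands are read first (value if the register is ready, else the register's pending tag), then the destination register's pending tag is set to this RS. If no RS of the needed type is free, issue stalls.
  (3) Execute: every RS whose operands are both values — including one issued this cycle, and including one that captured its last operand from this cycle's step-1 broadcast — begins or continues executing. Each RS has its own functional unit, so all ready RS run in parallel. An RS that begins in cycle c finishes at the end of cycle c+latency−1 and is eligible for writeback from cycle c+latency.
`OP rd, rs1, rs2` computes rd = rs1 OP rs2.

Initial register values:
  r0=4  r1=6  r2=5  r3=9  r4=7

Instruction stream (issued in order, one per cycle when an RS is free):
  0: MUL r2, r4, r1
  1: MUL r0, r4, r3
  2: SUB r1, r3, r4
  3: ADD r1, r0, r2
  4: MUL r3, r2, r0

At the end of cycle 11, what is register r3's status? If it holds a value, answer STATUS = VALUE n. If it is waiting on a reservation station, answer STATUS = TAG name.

STATUS = TAG Mul1

cycle 1: issue MUL r2<-Mul1 // r0:4,r1:6,r2:Mul1,r3:9,r4:7
cycle 2: issue MUL r0<-Mul2 // r0:Mul2,r1:6,r2:Mul1,r3:9,r4:7
cycle 3: issue SUB r1<-Add1 // r0:Mul2,r1:Add1,r2:Mul1,r3:9,r4:7
cycle 4: issue ADD r1<-Add2 // r0:Mul2,r1:Add2,r2:Mul1,r3:9,r4:7
cycle 5: stall // r0:Mul2,r1:Add2,r2:Mul1,r3:9,r4:7
cycle 6: CDB Add1=2; stall // r0:Mul2,r1:Add2,r2:Mul1,r3:9,r4:7
cycle 7: CDB Mul1=42; issue MUL r3<-Mul1 // r0:Mul2,r1:Add2,r2:42,r3:Mul1,r4:7
cycle 8: CDB Mul2=63 // r0:63,r1:Add2,r2:42,r3:Mul1,r4:7
cycle 9: - // r0:63,r1:Add2,r2:42,r3:Mul1,r4:7
cycle 10: - // r0:63,r1:Add2,r2:42,r3:Mul1,r4:7
cycle 11: CDB Add2=105 // r0:63,r1:105,r2:42,r3:Mul1,r4:7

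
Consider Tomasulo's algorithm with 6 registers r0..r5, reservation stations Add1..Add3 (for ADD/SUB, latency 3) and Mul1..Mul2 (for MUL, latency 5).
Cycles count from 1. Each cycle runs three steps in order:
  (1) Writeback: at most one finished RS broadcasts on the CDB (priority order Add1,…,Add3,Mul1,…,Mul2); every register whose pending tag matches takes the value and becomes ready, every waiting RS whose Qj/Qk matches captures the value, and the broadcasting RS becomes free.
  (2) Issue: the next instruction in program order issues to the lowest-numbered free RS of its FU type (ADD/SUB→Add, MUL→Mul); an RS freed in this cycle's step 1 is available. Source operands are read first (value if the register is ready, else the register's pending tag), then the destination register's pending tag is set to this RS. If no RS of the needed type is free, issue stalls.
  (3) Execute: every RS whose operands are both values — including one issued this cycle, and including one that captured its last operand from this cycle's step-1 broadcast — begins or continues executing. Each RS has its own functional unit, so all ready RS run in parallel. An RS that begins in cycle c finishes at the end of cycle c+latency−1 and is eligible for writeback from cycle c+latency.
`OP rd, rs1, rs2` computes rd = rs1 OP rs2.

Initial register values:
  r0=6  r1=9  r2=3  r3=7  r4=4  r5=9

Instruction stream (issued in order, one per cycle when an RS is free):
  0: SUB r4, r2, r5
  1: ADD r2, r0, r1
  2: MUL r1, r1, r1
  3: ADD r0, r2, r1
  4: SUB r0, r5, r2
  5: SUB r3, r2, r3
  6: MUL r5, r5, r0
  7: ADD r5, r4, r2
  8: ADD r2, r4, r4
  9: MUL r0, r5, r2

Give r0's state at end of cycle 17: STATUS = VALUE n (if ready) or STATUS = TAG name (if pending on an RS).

STATUS = VALUE -108

  c1: issue SUB r4<-Add1  regs: r0:6,r1:9,r2:3,r3:7,r4:Add1,r5:9
  c2: issue ADD r2<-Add2  regs: r0:6,r1:9,r2:Add2,r3:7,r4:Add1,r5:9
  c3: issue MUL r1<-Mul1  regs: r0:6,r1:Mul1,r2:Add2,r3:7,r4:Add1,r5:9
  c4: CDB Add1=-6; issue ADD r0<-Add1  regs: r0:Add1,r1:Mul1,r2:Add2,r3:7,r4:-6,r5:9
  c5: CDB Add2=15; issue SUB r0<-Add2  regs: r0:Add2,r1:Mul1,r2:15,r3:7,r4:-6,r5:9
  c6: issue SUB r3<-Add3  regs: r0:Add2,r1:Mul1,r2:15,r3:Add3,r4:-6,r5:9
  c7: issue MUL r5<-Mul2  regs: r0:Add2,r1:Mul1,r2:15,r3:Add3,r4:-6,r5:Mul2
  c8: CDB Add2=-6; issue ADD r5<-Add2  regs: r0:-6,r1:Mul1,r2:15,r3:Add3,r4:-6,r5:Add2
  c9: CDB Add3=8; issue ADD r2<-Add3  regs: r0:-6,r1:Mul1,r2:Add3,r3:8,r4:-6,r5:Add2
  c10: CDB Mul1=81; issue MUL r0<-Mul1  regs: r0:Mul1,r1:81,r2:Add3,r3:8,r4:-6,r5:Add2
  c11: CDB Add2=9  regs: r0:Mul1,r1:81,r2:Add3,r3:8,r4:-6,r5:9
  c12: CDB Add3=-12  regs: r0:Mul1,r1:81,r2:-12,r3:8,r4:-6,r5:9
  c13: CDB Add1=96  regs: r0:Mul1,r1:81,r2:-12,r3:8,r4:-6,r5:9
  c14: CDB Mul2=-54  regs: r0:Mul1,r1:81,r2:-12,r3:8,r4:-6,r5:9
  c15: -  regs: r0:Mul1,r1:81,r2:-12,r3:8,r4:-6,r5:9
  c16: -  regs: r0:Mul1,r1:81,r2:-12,r3:8,r4:-6,r5:9
  c17: CDB Mul1=-108  regs: r0:-108,r1:81,r2:-12,r3:8,r4:-6,r5:9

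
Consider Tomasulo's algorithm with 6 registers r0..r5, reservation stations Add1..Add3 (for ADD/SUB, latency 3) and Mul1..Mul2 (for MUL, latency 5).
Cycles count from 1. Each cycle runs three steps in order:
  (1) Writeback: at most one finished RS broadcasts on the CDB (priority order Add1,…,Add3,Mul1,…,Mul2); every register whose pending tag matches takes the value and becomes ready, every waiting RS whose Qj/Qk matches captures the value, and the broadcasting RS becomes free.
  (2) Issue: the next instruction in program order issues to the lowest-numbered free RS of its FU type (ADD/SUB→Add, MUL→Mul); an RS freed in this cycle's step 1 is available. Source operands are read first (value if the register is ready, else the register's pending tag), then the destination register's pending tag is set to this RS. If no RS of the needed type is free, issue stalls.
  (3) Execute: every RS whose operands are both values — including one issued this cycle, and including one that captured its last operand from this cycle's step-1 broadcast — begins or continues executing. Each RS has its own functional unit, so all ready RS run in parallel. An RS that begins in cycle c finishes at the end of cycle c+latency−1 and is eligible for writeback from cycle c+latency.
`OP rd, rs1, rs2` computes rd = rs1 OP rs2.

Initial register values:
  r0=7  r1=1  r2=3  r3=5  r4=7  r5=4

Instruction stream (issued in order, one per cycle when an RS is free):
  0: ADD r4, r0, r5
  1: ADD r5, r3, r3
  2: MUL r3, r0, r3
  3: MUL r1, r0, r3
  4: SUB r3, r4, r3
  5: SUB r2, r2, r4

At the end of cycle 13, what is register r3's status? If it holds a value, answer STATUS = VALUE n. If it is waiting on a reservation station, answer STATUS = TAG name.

  c1: issue ADD r4<-Add1  regs: r0:7,r1:1,r2:3,r3:5,r4:Add1,r5:4
  c2: issue ADD r5<-Add2  regs: r0:7,r1:1,r2:3,r3:5,r4:Add1,r5:Add2
  c3: issue MUL r3<-Mul1  regs: r0:7,r1:1,r2:3,r3:Mul1,r4:Add1,r5:Add2
  c4: CDB Add1=11; issue MUL r1<-Mul2  regs: r0:7,r1:Mul2,r2:3,r3:Mul1,r4:11,r5:Add2
  c5: CDB Add2=10; issue SUB r3<-Add1  regs: r0:7,r1:Mul2,r2:3,r3:Add1,r4:11,r5:10
  c6: issue SUB r2<-Add2  regs: r0:7,r1:Mul2,r2:Add2,r3:Add1,r4:11,r5:10
  c7: -  regs: r0:7,r1:Mul2,r2:Add2,r3:Add1,r4:11,r5:10
  c8: CDB Mul1=35  regs: r0:7,r1:Mul2,r2:Add2,r3:Add1,r4:11,r5:10
  c9: CDB Add2=-8  regs: r0:7,r1:Mul2,r2:-8,r3:Add1,r4:11,r5:10
  c10: -  regs: r0:7,r1:Mul2,r2:-8,r3:Add1,r4:11,r5:10
  c11: CDB Add1=-24  regs: r0:7,r1:Mul2,r2:-8,r3:-24,r4:11,r5:10
  c12: -  regs: r0:7,r1:Mul2,r2:-8,r3:-24,r4:11,r5:10
  c13: CDB Mul2=245  regs: r0:7,r1:245,r2:-8,r3:-24,r4:11,r5:10

STATUS = VALUE -24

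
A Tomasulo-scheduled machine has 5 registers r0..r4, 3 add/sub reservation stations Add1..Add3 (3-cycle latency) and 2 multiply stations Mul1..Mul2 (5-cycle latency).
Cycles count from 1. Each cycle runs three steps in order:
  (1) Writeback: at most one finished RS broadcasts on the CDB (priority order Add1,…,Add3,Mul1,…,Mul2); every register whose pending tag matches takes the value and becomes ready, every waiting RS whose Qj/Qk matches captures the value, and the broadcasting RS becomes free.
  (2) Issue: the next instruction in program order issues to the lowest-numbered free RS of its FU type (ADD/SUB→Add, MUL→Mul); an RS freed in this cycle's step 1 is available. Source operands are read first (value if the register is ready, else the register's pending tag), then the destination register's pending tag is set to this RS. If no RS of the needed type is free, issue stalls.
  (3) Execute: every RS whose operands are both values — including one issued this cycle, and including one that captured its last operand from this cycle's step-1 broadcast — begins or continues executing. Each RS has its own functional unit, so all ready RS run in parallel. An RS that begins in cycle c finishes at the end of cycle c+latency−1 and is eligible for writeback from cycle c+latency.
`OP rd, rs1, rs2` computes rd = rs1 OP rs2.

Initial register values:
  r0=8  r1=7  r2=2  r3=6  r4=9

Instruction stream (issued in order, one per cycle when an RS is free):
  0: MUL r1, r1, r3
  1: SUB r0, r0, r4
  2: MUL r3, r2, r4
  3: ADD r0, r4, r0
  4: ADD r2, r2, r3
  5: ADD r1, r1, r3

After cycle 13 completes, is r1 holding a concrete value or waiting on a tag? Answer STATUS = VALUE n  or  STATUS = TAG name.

c1: issue MUL r1<-Mul1 | r0:8,r1:Mul1,r2:2,r3:6,r4:9
c2: issue SUB r0<-Add1 | r0:Add1,r1:Mul1,r2:2,r3:6,r4:9
c3: issue MUL r3<-Mul2 | r0:Add1,r1:Mul1,r2:2,r3:Mul2,r4:9
c4: issue ADD r0<-Add2 | r0:Add2,r1:Mul1,r2:2,r3:Mul2,r4:9
c5: CDB Add1=-1; issue ADD r2<-Add1 | r0:Add2,r1:Mul1,r2:Add1,r3:Mul2,r4:9
c6: CDB Mul1=42; issue ADD r1<-Add3 | r0:Add2,r1:Add3,r2:Add1,r3:Mul2,r4:9
c7: - | r0:Add2,r1:Add3,r2:Add1,r3:Mul2,r4:9
c8: CDB Add2=8 | r0:8,r1:Add3,r2:Add1,r3:Mul2,r4:9
c9: CDB Mul2=18 | r0:8,r1:Add3,r2:Add1,r3:18,r4:9
c10: - | r0:8,r1:Add3,r2:Add1,r3:18,r4:9
c11: - | r0:8,r1:Add3,r2:Add1,r3:18,r4:9
c12: CDB Add1=20 | r0:8,r1:Add3,r2:20,r3:18,r4:9
c13: CDB Add3=60 | r0:8,r1:60,r2:20,r3:18,r4:9

STATUS = VALUE 60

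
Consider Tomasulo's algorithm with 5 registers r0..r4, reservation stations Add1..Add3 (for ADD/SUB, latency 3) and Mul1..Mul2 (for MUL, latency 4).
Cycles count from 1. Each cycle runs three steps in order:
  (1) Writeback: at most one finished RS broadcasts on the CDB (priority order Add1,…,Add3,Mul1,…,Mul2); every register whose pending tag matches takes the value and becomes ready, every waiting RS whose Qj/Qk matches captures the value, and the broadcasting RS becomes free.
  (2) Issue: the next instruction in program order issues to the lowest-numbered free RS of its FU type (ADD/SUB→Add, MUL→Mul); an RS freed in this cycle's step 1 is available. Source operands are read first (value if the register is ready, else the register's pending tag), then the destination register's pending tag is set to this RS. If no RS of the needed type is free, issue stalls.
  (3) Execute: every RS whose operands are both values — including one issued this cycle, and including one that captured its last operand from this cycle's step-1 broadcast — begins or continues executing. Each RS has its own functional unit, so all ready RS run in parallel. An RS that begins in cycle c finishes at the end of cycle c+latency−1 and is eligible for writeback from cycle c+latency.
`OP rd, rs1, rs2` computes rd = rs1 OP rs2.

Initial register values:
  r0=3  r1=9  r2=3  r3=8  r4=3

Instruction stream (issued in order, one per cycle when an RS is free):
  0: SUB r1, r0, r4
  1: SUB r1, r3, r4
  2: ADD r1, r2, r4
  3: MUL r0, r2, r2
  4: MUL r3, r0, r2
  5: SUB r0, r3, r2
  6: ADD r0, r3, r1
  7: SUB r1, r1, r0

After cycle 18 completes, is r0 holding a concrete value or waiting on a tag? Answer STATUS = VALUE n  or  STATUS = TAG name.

  c1: issue SUB r1<-Add1  regs: r0:3,r1:Add1,r2:3,r3:8,r4:3
  c2: issue SUB r1<-Add2  regs: r0:3,r1:Add2,r2:3,r3:8,r4:3
  c3: issue ADD r1<-Add3  regs: r0:3,r1:Add3,r2:3,r3:8,r4:3
  c4: CDB Add1=0; issue MUL r0<-Mul1  regs: r0:Mul1,r1:Add3,r2:3,r3:8,r4:3
  c5: CDB Add2=5; issue MUL r3<-Mul2  regs: r0:Mul1,r1:Add3,r2:3,r3:Mul2,r4:3
  c6: CDB Add3=6; issue SUB r0<-Add1  regs: r0:Add1,r1:6,r2:3,r3:Mul2,r4:3
  c7: issue ADD r0<-Add2  regs: r0:Add2,r1:6,r2:3,r3:Mul2,r4:3
  c8: CDB Mul1=9; issue SUB r1<-Add3  regs: r0:Add2,r1:Add3,r2:3,r3:Mul2,r4:3
  c9: -  regs: r0:Add2,r1:Add3,r2:3,r3:Mul2,r4:3
  c10: -  regs: r0:Add2,r1:Add3,r2:3,r3:Mul2,r4:3
  c11: -  regs: r0:Add2,r1:Add3,r2:3,r3:Mul2,r4:3
  c12: CDB Mul2=27  regs: r0:Add2,r1:Add3,r2:3,r3:27,r4:3
  c13: -  regs: r0:Add2,r1:Add3,r2:3,r3:27,r4:3
  c14: -  regs: r0:Add2,r1:Add3,r2:3,r3:27,r4:3
  c15: CDB Add1=24  regs: r0:Add2,r1:Add3,r2:3,r3:27,r4:3
  c16: CDB Add2=33  regs: r0:33,r1:Add3,r2:3,r3:27,r4:3
  c17: -  regs: r0:33,r1:Add3,r2:3,r3:27,r4:3
  c18: -  regs: r0:33,r1:Add3,r2:3,r3:27,r4:3

STATUS = VALUE 33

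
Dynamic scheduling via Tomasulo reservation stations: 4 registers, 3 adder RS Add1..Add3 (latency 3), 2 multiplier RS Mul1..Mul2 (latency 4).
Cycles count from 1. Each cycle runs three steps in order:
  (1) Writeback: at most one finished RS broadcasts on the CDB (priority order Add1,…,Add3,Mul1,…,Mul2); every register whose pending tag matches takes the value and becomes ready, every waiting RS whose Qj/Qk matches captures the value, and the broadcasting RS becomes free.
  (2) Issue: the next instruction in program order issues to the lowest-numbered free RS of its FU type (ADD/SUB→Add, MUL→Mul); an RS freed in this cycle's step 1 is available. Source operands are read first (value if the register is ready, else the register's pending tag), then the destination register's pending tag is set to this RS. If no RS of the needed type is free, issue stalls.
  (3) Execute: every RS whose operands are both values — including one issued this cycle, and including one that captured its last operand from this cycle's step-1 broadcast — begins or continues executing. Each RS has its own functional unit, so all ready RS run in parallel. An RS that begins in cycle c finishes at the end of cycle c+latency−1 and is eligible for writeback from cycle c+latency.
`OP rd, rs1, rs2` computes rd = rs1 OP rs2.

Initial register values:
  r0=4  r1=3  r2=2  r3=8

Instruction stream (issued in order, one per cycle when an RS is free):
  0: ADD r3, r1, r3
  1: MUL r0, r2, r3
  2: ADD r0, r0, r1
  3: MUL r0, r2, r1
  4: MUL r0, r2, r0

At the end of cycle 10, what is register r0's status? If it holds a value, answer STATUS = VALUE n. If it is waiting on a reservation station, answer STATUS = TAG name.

STATUS = TAG Mul1

  c1: issue ADD r3<-Add1  regs: r0:4,r1:3,r2:2,r3:Add1
  c2: issue MUL r0<-Mul1  regs: r0:Mul1,r1:3,r2:2,r3:Add1
  c3: issue ADD r0<-Add2  regs: r0:Add2,r1:3,r2:2,r3:Add1
  c4: CDB Add1=11; issue MUL r0<-Mul2  regs: r0:Mul2,r1:3,r2:2,r3:11
  c5: stall  regs: r0:Mul2,r1:3,r2:2,r3:11
  c6: stall  regs: r0:Mul2,r1:3,r2:2,r3:11
  c7: stall  regs: r0:Mul2,r1:3,r2:2,r3:11
  c8: CDB Mul1=22; issue MUL r0<-Mul1  regs: r0:Mul1,r1:3,r2:2,r3:11
  c9: CDB Mul2=6  regs: r0:Mul1,r1:3,r2:2,r3:11
  c10: -  regs: r0:Mul1,r1:3,r2:2,r3:11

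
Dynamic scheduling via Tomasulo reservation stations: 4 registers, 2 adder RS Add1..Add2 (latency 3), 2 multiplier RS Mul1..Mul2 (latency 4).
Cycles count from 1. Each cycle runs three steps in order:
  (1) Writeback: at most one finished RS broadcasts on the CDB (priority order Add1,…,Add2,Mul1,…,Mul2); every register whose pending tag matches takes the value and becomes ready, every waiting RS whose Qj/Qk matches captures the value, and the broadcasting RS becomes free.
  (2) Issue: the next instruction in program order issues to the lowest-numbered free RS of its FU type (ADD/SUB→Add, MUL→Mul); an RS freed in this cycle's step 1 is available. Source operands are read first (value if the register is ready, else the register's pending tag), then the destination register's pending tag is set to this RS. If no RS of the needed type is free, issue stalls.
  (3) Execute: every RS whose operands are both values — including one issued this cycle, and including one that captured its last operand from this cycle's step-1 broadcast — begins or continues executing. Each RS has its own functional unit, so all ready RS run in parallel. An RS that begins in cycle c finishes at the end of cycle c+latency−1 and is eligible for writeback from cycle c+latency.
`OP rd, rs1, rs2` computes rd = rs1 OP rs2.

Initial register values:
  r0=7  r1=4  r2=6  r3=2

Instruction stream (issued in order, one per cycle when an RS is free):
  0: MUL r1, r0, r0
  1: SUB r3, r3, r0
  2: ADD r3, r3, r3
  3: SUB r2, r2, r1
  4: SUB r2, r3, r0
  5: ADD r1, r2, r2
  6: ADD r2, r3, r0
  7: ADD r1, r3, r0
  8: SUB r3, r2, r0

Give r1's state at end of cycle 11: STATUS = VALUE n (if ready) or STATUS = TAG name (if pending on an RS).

cycle 1: issue MUL r1<-Mul1 // r0:7,r1:Mul1,r2:6,r3:2
cycle 2: issue SUB r3<-Add1 // r0:7,r1:Mul1,r2:6,r3:Add1
cycle 3: issue ADD r3<-Add2 // r0:7,r1:Mul1,r2:6,r3:Add2
cycle 4: stall // r0:7,r1:Mul1,r2:6,r3:Add2
cycle 5: CDB Add1=-5; issue SUB r2<-Add1 // r0:7,r1:Mul1,r2:Add1,r3:Add2
cycle 6: CDB Mul1=49; stall // r0:7,r1:49,r2:Add1,r3:Add2
cycle 7: stall // r0:7,r1:49,r2:Add1,r3:Add2
cycle 8: CDB Add2=-10; issue SUB r2<-Add2 // r0:7,r1:49,r2:Add2,r3:-10
cycle 9: CDB Add1=-43; issue ADD r1<-Add1 // r0:7,r1:Add1,r2:Add2,r3:-10
cycle 10: stall // r0:7,r1:Add1,r2:Add2,r3:-10
cycle 11: CDB Add2=-17; issue ADD r2<-Add2 // r0:7,r1:Add1,r2:Add2,r3:-10

STATUS = TAG Add1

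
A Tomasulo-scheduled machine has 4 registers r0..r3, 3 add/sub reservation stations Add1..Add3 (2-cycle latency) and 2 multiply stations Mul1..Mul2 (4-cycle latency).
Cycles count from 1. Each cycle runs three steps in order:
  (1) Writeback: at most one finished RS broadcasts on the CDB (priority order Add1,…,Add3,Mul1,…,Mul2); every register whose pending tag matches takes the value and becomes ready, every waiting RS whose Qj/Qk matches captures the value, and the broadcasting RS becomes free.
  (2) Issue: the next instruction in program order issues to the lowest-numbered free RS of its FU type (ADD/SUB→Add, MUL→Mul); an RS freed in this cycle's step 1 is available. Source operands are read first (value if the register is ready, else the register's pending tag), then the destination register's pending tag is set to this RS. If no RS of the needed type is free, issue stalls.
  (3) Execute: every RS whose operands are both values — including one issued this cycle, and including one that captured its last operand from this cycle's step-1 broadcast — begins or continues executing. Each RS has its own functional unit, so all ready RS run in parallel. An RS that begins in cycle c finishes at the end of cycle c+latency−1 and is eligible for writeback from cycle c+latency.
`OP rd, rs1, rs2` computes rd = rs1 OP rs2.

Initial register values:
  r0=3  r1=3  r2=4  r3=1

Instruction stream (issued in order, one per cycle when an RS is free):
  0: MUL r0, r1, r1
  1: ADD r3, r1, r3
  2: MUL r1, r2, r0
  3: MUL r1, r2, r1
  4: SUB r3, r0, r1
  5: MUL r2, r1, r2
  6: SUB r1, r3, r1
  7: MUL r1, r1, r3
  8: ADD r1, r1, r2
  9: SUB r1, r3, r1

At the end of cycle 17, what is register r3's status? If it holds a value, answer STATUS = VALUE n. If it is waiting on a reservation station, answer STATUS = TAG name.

STATUS = VALUE -135

cycle 1: issue MUL r0<-Mul1 // r0:Mul1,r1:3,r2:4,r3:1
cycle 2: issue ADD r3<-Add1 // r0:Mul1,r1:3,r2:4,r3:Add1
cycle 3: issue MUL r1<-Mul2 // r0:Mul1,r1:Mul2,r2:4,r3:Add1
cycle 4: CDB Add1=4; stall // r0:Mul1,r1:Mul2,r2:4,r3:4
cycle 5: CDB Mul1=9; issue MUL r1<-Mul1 // r0:9,r1:Mul1,r2:4,r3:4
cycle 6: issue SUB r3<-Add1 // r0:9,r1:Mul1,r2:4,r3:Add1
cycle 7: stall // r0:9,r1:Mul1,r2:4,r3:Add1
cycle 8: stall // r0:9,r1:Mul1,r2:4,r3:Add1
cycle 9: CDB Mul2=36; issue MUL r2<-Mul2 // r0:9,r1:Mul1,r2:Mul2,r3:Add1
cycle 10: issue SUB r1<-Add2 // r0:9,r1:Add2,r2:Mul2,r3:Add1
cycle 11: stall // r0:9,r1:Add2,r2:Mul2,r3:Add1
cycle 12: stall // r0:9,r1:Add2,r2:Mul2,r3:Add1
cycle 13: CDB Mul1=144; issue MUL r1<-Mul1 // r0:9,r1:Mul1,r2:Mul2,r3:Add1
cycle 14: issue ADD r1<-Add3 // r0:9,r1:Add3,r2:Mul2,r3:Add1
cycle 15: CDB Add1=-135; issue SUB r1<-Add1 // r0:9,r1:Add1,r2:Mul2,r3:-135
cycle 16: - // r0:9,r1:Add1,r2:Mul2,r3:-135
cycle 17: CDB Add2=-279 // r0:9,r1:Add1,r2:Mul2,r3:-135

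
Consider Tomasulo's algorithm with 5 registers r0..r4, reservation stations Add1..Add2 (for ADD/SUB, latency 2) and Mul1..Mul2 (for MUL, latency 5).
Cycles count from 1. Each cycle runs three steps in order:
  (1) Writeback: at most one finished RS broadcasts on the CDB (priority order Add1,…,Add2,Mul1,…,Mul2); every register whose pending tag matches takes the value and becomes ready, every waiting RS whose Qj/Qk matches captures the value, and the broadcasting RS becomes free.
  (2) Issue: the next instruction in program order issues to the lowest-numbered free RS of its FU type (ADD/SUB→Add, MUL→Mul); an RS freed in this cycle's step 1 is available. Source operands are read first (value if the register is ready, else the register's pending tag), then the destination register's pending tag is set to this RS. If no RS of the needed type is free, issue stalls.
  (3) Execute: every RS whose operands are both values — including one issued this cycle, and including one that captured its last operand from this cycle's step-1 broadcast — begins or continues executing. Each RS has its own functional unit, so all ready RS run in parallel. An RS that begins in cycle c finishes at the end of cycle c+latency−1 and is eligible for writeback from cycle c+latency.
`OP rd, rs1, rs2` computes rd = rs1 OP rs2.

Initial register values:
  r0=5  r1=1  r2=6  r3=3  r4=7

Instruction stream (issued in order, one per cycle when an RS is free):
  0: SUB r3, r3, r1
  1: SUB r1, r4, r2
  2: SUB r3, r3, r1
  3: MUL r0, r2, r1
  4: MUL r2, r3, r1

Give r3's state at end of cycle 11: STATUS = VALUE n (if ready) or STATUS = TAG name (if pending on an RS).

cycle 1: issue SUB r3<-Add1 // r0:5,r1:1,r2:6,r3:Add1,r4:7
cycle 2: issue SUB r1<-Add2 // r0:5,r1:Add2,r2:6,r3:Add1,r4:7
cycle 3: CDB Add1=2; issue SUB r3<-Add1 // r0:5,r1:Add2,r2:6,r3:Add1,r4:7
cycle 4: CDB Add2=1; issue MUL r0<-Mul1 // r0:Mul1,r1:1,r2:6,r3:Add1,r4:7
cycle 5: issue MUL r2<-Mul2 // r0:Mul1,r1:1,r2:Mul2,r3:Add1,r4:7
cycle 6: CDB Add1=1 // r0:Mul1,r1:1,r2:Mul2,r3:1,r4:7
cycle 7: - // r0:Mul1,r1:1,r2:Mul2,r3:1,r4:7
cycle 8: - // r0:Mul1,r1:1,r2:Mul2,r3:1,r4:7
cycle 9: CDB Mul1=6 // r0:6,r1:1,r2:Mul2,r3:1,r4:7
cycle 10: - // r0:6,r1:1,r2:Mul2,r3:1,r4:7
cycle 11: CDB Mul2=1 // r0:6,r1:1,r2:1,r3:1,r4:7

STATUS = VALUE 1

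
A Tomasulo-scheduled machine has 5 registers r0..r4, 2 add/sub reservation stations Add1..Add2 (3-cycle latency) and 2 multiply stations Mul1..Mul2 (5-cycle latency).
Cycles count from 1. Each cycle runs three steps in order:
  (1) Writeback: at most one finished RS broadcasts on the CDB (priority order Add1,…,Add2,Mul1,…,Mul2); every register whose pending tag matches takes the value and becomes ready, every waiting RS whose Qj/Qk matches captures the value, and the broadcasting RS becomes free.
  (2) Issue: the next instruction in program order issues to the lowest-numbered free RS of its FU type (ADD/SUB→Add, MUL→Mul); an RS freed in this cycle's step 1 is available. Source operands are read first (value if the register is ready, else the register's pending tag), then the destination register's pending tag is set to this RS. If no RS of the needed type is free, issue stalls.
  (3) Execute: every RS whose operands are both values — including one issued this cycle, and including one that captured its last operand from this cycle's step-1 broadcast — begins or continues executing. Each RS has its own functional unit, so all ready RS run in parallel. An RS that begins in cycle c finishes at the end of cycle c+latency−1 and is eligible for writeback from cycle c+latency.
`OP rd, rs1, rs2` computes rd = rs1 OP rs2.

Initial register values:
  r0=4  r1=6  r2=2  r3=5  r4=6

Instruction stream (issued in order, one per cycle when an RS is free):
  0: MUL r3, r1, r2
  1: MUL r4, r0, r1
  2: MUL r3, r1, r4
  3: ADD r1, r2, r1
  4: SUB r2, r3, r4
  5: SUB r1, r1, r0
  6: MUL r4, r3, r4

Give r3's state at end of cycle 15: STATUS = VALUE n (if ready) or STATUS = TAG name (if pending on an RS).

cycle 1: issue MUL r3<-Mul1 // r0:4,r1:6,r2:2,r3:Mul1,r4:6
cycle 2: issue MUL r4<-Mul2 // r0:4,r1:6,r2:2,r3:Mul1,r4:Mul2
cycle 3: stall // r0:4,r1:6,r2:2,r3:Mul1,r4:Mul2
cycle 4: stall // r0:4,r1:6,r2:2,r3:Mul1,r4:Mul2
cycle 5: stall // r0:4,r1:6,r2:2,r3:Mul1,r4:Mul2
cycle 6: CDB Mul1=12; issue MUL r3<-Mul1 // r0:4,r1:6,r2:2,r3:Mul1,r4:Mul2
cycle 7: CDB Mul2=24; issue ADD r1<-Add1 // r0:4,r1:Add1,r2:2,r3:Mul1,r4:24
cycle 8: issue SUB r2<-Add2 // r0:4,r1:Add1,r2:Add2,r3:Mul1,r4:24
cycle 9: stall // r0:4,r1:Add1,r2:Add2,r3:Mul1,r4:24
cycle 10: CDB Add1=8; issue SUB r1<-Add1 // r0:4,r1:Add1,r2:Add2,r3:Mul1,r4:24
cycle 11: issue MUL r4<-Mul2 // r0:4,r1:Add1,r2:Add2,r3:Mul1,r4:Mul2
cycle 12: CDB Mul1=144 // r0:4,r1:Add1,r2:Add2,r3:144,r4:Mul2
cycle 13: CDB Add1=4 // r0:4,r1:4,r2:Add2,r3:144,r4:Mul2
cycle 14: - // r0:4,r1:4,r2:Add2,r3:144,r4:Mul2
cycle 15: CDB Add2=120 // r0:4,r1:4,r2:120,r3:144,r4:Mul2

STATUS = VALUE 144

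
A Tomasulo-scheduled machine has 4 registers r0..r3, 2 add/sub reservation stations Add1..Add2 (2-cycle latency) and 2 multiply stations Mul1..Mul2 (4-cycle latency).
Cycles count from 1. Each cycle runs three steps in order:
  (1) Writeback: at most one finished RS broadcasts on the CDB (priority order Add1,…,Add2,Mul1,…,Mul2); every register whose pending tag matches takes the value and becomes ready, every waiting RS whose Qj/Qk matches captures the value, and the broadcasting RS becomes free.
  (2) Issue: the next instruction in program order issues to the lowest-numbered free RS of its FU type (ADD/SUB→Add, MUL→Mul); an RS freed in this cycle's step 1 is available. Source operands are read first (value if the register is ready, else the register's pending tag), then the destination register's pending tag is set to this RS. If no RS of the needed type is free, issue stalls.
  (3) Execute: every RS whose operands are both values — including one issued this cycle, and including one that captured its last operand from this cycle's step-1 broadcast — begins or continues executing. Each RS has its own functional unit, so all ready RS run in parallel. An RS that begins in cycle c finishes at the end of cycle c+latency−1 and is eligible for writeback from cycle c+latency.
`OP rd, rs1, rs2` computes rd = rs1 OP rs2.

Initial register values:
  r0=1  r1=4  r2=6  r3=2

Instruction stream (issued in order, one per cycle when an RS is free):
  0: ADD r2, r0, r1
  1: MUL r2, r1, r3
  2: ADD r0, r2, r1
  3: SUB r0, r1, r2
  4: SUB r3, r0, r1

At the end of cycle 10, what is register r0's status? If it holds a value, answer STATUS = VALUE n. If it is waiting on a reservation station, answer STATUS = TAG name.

STATUS = VALUE -4

c1: issue ADD r2<-Add1 | r0:1,r1:4,r2:Add1,r3:2
c2: issue MUL r2<-Mul1 | r0:1,r1:4,r2:Mul1,r3:2
c3: CDB Add1=5; issue ADD r0<-Add1 | r0:Add1,r1:4,r2:Mul1,r3:2
c4: issue SUB r0<-Add2 | r0:Add2,r1:4,r2:Mul1,r3:2
c5: stall | r0:Add2,r1:4,r2:Mul1,r3:2
c6: CDB Mul1=8; stall | r0:Add2,r1:4,r2:8,r3:2
c7: stall | r0:Add2,r1:4,r2:8,r3:2
c8: CDB Add1=12; issue SUB r3<-Add1 | r0:Add2,r1:4,r2:8,r3:Add1
c9: CDB Add2=-4 | r0:-4,r1:4,r2:8,r3:Add1
c10: - | r0:-4,r1:4,r2:8,r3:Add1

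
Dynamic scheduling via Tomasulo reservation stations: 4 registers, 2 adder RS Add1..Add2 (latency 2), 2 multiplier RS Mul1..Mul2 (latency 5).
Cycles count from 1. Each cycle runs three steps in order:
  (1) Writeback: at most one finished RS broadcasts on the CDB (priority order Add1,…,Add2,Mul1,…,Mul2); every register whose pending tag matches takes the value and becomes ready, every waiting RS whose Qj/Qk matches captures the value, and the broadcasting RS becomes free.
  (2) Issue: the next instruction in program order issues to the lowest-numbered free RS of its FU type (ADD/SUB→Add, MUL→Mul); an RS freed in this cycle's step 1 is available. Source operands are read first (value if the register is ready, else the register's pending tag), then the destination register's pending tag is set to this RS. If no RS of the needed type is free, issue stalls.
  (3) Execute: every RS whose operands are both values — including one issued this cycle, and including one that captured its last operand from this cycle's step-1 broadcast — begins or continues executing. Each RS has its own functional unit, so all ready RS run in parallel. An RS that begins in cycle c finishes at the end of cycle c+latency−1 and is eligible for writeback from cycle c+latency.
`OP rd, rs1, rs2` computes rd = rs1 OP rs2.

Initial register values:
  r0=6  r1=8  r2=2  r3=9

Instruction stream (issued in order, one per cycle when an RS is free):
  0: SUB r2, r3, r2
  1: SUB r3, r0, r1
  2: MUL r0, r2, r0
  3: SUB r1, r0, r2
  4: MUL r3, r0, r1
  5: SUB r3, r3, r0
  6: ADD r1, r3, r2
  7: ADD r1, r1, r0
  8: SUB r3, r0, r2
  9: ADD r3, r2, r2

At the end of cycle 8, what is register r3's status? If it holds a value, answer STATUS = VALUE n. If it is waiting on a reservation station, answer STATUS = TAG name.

STATUS = TAG Add2

cycle 1: issue SUB r2<-Add1 // r0:6,r1:8,r2:Add1,r3:9
cycle 2: issue SUB r3<-Add2 // r0:6,r1:8,r2:Add1,r3:Add2
cycle 3: CDB Add1=7; issue MUL r0<-Mul1 // r0:Mul1,r1:8,r2:7,r3:Add2
cycle 4: CDB Add2=-2; issue SUB r1<-Add1 // r0:Mul1,r1:Add1,r2:7,r3:-2
cycle 5: issue MUL r3<-Mul2 // r0:Mul1,r1:Add1,r2:7,r3:Mul2
cycle 6: issue SUB r3<-Add2 // r0:Mul1,r1:Add1,r2:7,r3:Add2
cycle 7: stall // r0:Mul1,r1:Add1,r2:7,r3:Add2
cycle 8: CDB Mul1=42; stall // r0:42,r1:Add1,r2:7,r3:Add2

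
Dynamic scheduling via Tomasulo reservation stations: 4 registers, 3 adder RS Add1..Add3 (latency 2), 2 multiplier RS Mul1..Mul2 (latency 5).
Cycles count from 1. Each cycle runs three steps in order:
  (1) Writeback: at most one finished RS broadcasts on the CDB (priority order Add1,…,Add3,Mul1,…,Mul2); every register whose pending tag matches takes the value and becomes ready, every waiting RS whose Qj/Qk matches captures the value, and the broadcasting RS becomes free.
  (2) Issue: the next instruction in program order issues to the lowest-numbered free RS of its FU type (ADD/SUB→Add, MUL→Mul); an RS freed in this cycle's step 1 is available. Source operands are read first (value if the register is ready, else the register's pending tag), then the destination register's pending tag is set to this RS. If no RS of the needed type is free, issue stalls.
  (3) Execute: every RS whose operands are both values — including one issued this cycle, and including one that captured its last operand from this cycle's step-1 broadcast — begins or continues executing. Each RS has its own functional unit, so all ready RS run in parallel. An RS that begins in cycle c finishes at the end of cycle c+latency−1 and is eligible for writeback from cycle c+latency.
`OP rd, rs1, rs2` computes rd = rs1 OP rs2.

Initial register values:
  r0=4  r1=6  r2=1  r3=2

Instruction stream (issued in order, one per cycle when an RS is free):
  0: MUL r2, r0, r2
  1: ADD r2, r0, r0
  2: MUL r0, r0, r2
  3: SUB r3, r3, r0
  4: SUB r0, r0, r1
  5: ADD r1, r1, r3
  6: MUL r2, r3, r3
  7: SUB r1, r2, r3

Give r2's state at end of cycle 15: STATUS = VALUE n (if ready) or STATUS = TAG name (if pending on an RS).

cycle 1: issue MUL r2<-Mul1 // r0:4,r1:6,r2:Mul1,r3:2
cycle 2: issue ADD r2<-Add1 // r0:4,r1:6,r2:Add1,r3:2
cycle 3: issue MUL r0<-Mul2 // r0:Mul2,r1:6,r2:Add1,r3:2
cycle 4: CDB Add1=8; issue SUB r3<-Add1 // r0:Mul2,r1:6,r2:8,r3:Add1
cycle 5: issue SUB r0<-Add2 // r0:Add2,r1:6,r2:8,r3:Add1
cycle 6: CDB Mul1=4; issue ADD r1<-Add3 // r0:Add2,r1:Add3,r2:8,r3:Add1
cycle 7: issue MUL r2<-Mul1 // r0:Add2,r1:Add3,r2:Mul1,r3:Add1
cycle 8: stall // r0:Add2,r1:Add3,r2:Mul1,r3:Add1
cycle 9: CDB Mul2=32; stall // r0:Add2,r1:Add3,r2:Mul1,r3:Add1
cycle 10: stall // r0:Add2,r1:Add3,r2:Mul1,r3:Add1
cycle 11: CDB Add1=-30; issue SUB r1<-Add1 // r0:Add2,r1:Add1,r2:Mul1,r3:-30
cycle 12: CDB Add2=26 // r0:26,r1:Add1,r2:Mul1,r3:-30
cycle 13: CDB Add3=-24 // r0:26,r1:Add1,r2:Mul1,r3:-30
cycle 14: - // r0:26,r1:Add1,r2:Mul1,r3:-30
cycle 15: - // r0:26,r1:Add1,r2:Mul1,r3:-30

STATUS = TAG Mul1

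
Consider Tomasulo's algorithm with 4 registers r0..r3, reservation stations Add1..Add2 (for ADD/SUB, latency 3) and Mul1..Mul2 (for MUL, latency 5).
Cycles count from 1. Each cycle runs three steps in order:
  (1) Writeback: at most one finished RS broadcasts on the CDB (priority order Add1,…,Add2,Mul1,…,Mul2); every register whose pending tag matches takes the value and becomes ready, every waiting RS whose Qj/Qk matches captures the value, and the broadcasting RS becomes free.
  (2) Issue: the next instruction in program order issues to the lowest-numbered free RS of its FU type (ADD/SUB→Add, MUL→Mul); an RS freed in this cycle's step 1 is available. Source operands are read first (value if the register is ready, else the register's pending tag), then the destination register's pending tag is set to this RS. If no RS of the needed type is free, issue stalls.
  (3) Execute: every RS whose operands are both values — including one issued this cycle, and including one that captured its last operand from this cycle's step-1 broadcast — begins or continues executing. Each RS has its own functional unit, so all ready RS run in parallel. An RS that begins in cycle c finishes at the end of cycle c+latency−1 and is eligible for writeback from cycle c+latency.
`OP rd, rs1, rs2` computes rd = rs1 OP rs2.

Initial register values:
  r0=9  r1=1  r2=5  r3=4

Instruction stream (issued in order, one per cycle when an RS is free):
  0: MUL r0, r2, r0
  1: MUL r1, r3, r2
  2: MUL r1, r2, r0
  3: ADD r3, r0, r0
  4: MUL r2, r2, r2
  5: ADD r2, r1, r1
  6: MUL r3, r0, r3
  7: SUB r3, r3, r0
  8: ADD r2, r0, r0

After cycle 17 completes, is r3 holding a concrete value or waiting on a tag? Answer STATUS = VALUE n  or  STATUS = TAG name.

STATUS = TAG Add1

cycle 1: issue MUL r0<-Mul1 // r0:Mul1,r1:1,r2:5,r3:4
cycle 2: issue MUL r1<-Mul2 // r0:Mul1,r1:Mul2,r2:5,r3:4
cycle 3: stall // r0:Mul1,r1:Mul2,r2:5,r3:4
cycle 4: stall // r0:Mul1,r1:Mul2,r2:5,r3:4
cycle 5: stall // r0:Mul1,r1:Mul2,r2:5,r3:4
cycle 6: CDB Mul1=45; issue MUL r1<-Mul1 // r0:45,r1:Mul1,r2:5,r3:4
cycle 7: CDB Mul2=20; issue ADD r3<-Add1 // r0:45,r1:Mul1,r2:5,r3:Add1
cycle 8: issue MUL r2<-Mul2 // r0:45,r1:Mul1,r2:Mul2,r3:Add1
cycle 9: issue ADD r2<-Add2 // r0:45,r1:Mul1,r2:Add2,r3:Add1
cycle 10: CDB Add1=90; stall // r0:45,r1:Mul1,r2:Add2,r3:90
cycle 11: CDB Mul1=225; issue MUL r3<-Mul1 // r0:45,r1:225,r2:Add2,r3:Mul1
cycle 12: issue SUB r3<-Add1 // r0:45,r1:225,r2:Add2,r3:Add1
cycle 13: CDB Mul2=25; stall // r0:45,r1:225,r2:Add2,r3:Add1
cycle 14: CDB Add2=450; issue ADD r2<-Add2 // r0:45,r1:225,r2:Add2,r3:Add1
cycle 15: - // r0:45,r1:225,r2:Add2,r3:Add1
cycle 16: CDB Mul1=4050 // r0:45,r1:225,r2:Add2,r3:Add1
cycle 17: CDB Add2=90 // r0:45,r1:225,r2:90,r3:Add1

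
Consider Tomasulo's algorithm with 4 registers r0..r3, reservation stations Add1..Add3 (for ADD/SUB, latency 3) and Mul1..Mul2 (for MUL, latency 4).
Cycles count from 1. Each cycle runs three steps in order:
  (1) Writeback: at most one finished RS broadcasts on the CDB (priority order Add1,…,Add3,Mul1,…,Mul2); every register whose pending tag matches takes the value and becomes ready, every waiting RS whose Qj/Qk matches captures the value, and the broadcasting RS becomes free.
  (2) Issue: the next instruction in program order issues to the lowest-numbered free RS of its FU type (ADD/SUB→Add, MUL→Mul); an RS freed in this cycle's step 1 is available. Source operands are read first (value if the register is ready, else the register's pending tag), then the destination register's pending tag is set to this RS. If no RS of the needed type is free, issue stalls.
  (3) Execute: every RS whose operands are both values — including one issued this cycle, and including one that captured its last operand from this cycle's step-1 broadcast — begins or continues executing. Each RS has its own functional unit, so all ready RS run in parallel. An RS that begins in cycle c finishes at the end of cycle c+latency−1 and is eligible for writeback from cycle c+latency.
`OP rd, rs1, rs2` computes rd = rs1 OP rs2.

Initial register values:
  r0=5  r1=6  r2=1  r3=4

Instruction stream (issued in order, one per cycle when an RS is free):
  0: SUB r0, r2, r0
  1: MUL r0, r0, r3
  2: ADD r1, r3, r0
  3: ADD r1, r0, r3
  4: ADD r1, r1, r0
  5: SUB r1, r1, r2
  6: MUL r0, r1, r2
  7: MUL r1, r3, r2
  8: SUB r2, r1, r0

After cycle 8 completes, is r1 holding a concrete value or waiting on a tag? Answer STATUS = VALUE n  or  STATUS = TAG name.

STATUS = TAG Add3

cycle 1: issue SUB r0<-Add1 // r0:Add1,r1:6,r2:1,r3:4
cycle 2: issue MUL r0<-Mul1 // r0:Mul1,r1:6,r2:1,r3:4
cycle 3: issue ADD r1<-Add2 // r0:Mul1,r1:Add2,r2:1,r3:4
cycle 4: CDB Add1=-4; issue ADD r1<-Add1 // r0:Mul1,r1:Add1,r2:1,r3:4
cycle 5: issue ADD r1<-Add3 // r0:Mul1,r1:Add3,r2:1,r3:4
cycle 6: stall // r0:Mul1,r1:Add3,r2:1,r3:4
cycle 7: stall // r0:Mul1,r1:Add3,r2:1,r3:4
cycle 8: CDB Mul1=-16; stall // r0:-16,r1:Add3,r2:1,r3:4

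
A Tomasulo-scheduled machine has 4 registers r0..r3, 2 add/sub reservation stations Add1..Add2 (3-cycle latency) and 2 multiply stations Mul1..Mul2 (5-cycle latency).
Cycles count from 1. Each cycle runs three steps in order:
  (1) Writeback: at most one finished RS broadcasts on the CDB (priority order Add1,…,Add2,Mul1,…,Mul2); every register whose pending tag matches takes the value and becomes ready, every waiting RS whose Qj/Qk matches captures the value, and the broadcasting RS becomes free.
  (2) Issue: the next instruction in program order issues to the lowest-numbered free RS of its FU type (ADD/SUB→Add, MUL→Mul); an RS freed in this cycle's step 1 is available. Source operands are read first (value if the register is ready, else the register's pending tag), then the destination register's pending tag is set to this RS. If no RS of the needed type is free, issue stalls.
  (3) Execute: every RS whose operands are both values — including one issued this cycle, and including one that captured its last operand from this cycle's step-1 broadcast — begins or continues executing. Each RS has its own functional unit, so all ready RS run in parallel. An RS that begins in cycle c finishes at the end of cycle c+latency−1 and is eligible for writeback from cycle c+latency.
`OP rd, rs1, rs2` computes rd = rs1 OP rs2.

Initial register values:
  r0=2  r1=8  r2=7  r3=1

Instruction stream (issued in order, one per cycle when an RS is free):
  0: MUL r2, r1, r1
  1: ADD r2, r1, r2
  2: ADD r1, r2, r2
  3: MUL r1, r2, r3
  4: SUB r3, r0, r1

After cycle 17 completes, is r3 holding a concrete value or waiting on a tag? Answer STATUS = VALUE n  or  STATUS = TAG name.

STATUS = VALUE -70

c1: issue MUL r2<-Mul1 | r0:2,r1:8,r2:Mul1,r3:1
c2: issue ADD r2<-Add1 | r0:2,r1:8,r2:Add1,r3:1
c3: issue ADD r1<-Add2 | r0:2,r1:Add2,r2:Add1,r3:1
c4: issue MUL r1<-Mul2 | r0:2,r1:Mul2,r2:Add1,r3:1
c5: stall | r0:2,r1:Mul2,r2:Add1,r3:1
c6: CDB Mul1=64; stall | r0:2,r1:Mul2,r2:Add1,r3:1
c7: stall | r0:2,r1:Mul2,r2:Add1,r3:1
c8: stall | r0:2,r1:Mul2,r2:Add1,r3:1
c9: CDB Add1=72; issue SUB r3<-Add1 | r0:2,r1:Mul2,r2:72,r3:Add1
c10: - | r0:2,r1:Mul2,r2:72,r3:Add1
c11: - | r0:2,r1:Mul2,r2:72,r3:Add1
c12: CDB Add2=144 | r0:2,r1:Mul2,r2:72,r3:Add1
c13: - | r0:2,r1:Mul2,r2:72,r3:Add1
c14: CDB Mul2=72 | r0:2,r1:72,r2:72,r3:Add1
c15: - | r0:2,r1:72,r2:72,r3:Add1
c16: - | r0:2,r1:72,r2:72,r3:Add1
c17: CDB Add1=-70 | r0:2,r1:72,r2:72,r3:-70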